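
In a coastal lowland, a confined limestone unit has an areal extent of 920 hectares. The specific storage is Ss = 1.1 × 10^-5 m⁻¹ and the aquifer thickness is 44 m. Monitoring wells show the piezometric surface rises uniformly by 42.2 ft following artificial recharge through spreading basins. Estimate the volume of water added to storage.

S = Ss × b = 1.1 × 10^-5 m⁻¹ × 44 m = 4.84 × 10^-4
A = 920 hectares = 9.2 × 10^6 m²
Δh = 42.2 ft = 12.86 m
ΔV = S × A × Δh = 4.84 × 10^-4 × 9.2 × 10^6 m² × 12.86 m = 57270 m³

ΔV ≈ 57300 m³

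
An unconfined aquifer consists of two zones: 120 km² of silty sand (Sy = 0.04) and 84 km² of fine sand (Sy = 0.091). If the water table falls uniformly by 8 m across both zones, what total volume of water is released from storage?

ΔV ≈ 9.96 × 10^7 m³

A₁ = 120 km² = 1.2 × 10^8 m²; A₂ = 84 km² = 8.4 × 10^7 m²
ΔV₁ = 0.04 × 1.2 × 10^8 × 8 = 3.84 × 10^7 m³
ΔV₂ = 0.091 × 8.4 × 10^7 × 8 = 6.115 × 10^7 m³
ΔV = ΔV₁ + ΔV₂ = 9.955 × 10^7 m³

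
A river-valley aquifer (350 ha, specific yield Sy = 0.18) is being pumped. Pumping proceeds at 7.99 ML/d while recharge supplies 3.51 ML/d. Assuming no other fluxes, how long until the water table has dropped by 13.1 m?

t ≈ 1840 days

A = 350 ha = 3.5 × 10^6 m²
ΔV = Sy × A × Δh = 0.18 × 3.5 × 10^6 × 13.1 = 8.253 × 10^6 m³
Net withdrawal = 7.99 − 3.51 = 4.48 ML/d = 4480 m³/d
t = ΔV / Q = 8.253 × 10^6 m³ / 4480 m³/d = 1842 d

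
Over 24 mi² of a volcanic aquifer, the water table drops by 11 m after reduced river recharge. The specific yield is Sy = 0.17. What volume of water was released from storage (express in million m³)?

A = 24 mi² = 6.216 × 10^7 m²
ΔV = Sy × A × Δh = 0.17 × 6.216 × 10^7 m² × 11 m = 1.162 × 10^8 m³
ΔV = 1.162 × 10^8 m³ = 116.2 million m³

ΔV ≈ 116 million m³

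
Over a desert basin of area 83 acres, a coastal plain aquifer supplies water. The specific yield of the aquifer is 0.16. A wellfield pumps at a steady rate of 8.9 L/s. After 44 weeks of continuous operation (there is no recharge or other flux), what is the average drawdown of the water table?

Δh ≈ 4.41 m

A = 83 acres = 3.359 × 10^5 m²
Q = 8.9 L/s = 769 m³/d
t = 44 weeks = 308 d
ΔV = Q × t = 769 m³/d × 308 d = 2.368 × 10^5 m³
Δh = ΔV / (Sy × A) = 2.368 × 10^5 / (0.16 × 3.359 × 10^5) = 4.407 m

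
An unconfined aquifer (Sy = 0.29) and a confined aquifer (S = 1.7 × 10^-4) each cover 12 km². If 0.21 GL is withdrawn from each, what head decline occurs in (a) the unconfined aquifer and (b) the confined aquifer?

Δh_u ≈ 0.0603 m; Δh_c ≈ 103 m

A = 12 km² = 1.2 × 10^7 m²
ΔV = 0.21 GL = 2.1 × 10^5 m³
Unconfined: Δh_u = ΔV/(Sy·A) = 2.1 × 10^5/(0.29 × 1.2 × 10^7) = 0.06034 m
Confined: Δh_c = ΔV/(S·A) = 2.1 × 10^5/(1.7 × 10^-4 × 1.2 × 10^7) = 102.9 m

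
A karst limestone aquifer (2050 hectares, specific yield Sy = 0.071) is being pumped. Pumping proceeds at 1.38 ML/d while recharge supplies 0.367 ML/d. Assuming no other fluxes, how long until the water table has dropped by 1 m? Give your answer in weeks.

t ≈ 205 weeks

A = 2050 hectares = 2.05 × 10^7 m²
ΔV = Sy × A × Δh = 0.071 × 2.05 × 10^7 × 1 = 1.455 × 10^6 m³
Net withdrawal = 1.38 − 0.367 = 1.013 ML/d = 1013 m³/d
t = ΔV / Q = 1.455 × 10^6 m³ / 1013 m³/d = 1437 d
t = 1437 d ≈ 205.3 weeks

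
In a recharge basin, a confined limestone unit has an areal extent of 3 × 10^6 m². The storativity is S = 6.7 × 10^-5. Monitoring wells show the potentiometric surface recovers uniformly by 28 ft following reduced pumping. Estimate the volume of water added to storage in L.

Δh = 28 ft = 8.534 m
ΔV = S × A × Δh = 6.7 × 10^-5 × 3 × 10^6 m² × 8.534 m = 1715 m³
ΔV = 1715 m³ = 1.715 × 10^6 L

ΔV ≈ 1.72 × 10^6 L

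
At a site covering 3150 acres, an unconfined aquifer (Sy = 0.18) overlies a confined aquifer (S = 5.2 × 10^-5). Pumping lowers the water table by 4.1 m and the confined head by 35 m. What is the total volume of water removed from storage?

A = 3150 acres = 1.275 × 10^7 m²
Unconfined: ΔV_u = Sy × A × Δh_u = 0.18 × 1.275 × 10^7 × 4.1 = 9.408 × 10^6 m³
Confined: ΔV_c = S × A × Δh_c = 5.2 × 10^-5 × 1.275 × 10^7 × 35 = 23200 m³
Total ΔV = 9.408 × 10^6 + 23200 = 9.431 × 10^6 m³

ΔV ≈ 9.43 × 10^6 m³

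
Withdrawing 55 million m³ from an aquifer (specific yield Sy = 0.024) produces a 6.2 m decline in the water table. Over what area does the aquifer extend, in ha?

ΔV = 55 million m³ = 5.5 × 10^7 m³
A = ΔV / (Sy × Δh) = 5.5 × 10^7 / (0.024 × 6.2) = 3.696 × 10^8 m²
A = 3.696 × 10^8 m² = 36960 ha

A ≈ 37000 ha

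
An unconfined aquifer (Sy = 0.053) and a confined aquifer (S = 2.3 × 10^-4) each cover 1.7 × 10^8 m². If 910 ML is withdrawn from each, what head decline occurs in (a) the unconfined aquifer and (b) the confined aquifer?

Δh_u ≈ 0.101 m; Δh_c ≈ 23.3 m

ΔV = 910 ML = 9.1 × 10^5 m³
Unconfined: Δh_u = ΔV/(Sy·A) = 9.1 × 10^5/(0.053 × 1.7 × 10^8) = 0.101 m
Confined: Δh_c = ΔV/(S·A) = 9.1 × 10^5/(2.3 × 10^-4 × 1.7 × 10^8) = 23.27 m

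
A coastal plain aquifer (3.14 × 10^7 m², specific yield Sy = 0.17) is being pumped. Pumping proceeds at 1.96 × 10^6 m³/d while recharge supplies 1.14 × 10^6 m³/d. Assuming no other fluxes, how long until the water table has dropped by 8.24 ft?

Δh = 8.24 ft = 2.512 m
ΔV = Sy × A × Δh = 0.17 × 3.14 × 10^7 × 2.512 = 1.341 × 10^7 m³
Net withdrawal = 1.96 × 10^6 − 1.14 × 10^6 = 8.2 × 10^5 m³/d
t = ΔV / Q = 1.341 × 10^7 m³ / 8.2 × 10^5 m³/d = 16.35 d

t ≈ 16.3 days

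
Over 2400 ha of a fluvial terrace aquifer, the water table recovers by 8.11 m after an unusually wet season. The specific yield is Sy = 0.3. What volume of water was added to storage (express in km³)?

A = 2400 ha = 2.4 × 10^7 m²
ΔV = Sy × A × Δh = 0.3 × 2.4 × 10^7 m² × 8.11 m = 5.839 × 10^7 m³
ΔV = 5.839 × 10^7 m³ = 0.05839 km³

ΔV ≈ 0.0584 km³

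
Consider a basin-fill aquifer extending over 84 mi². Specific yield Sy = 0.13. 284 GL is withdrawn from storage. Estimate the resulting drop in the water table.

A = 84 mi² = 2.176 × 10^8 m²
ΔV = 284 GL = 2.84 × 10^8 m³
Δh = ΔV / (Sy × A) = 2.84 × 10^8 m³ / (0.13 × 2.176 × 10^8 m²) = 10.04 m

Δh ≈ 10 m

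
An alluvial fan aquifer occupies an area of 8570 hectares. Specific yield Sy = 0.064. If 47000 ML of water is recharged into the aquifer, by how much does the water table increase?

A = 8570 hectares = 8.57 × 10^7 m²
ΔV = 47000 ML = 4.7 × 10^7 m³
Δh = ΔV / (Sy × A) = 4.7 × 10^7 m³ / (0.064 × 8.57 × 10^7 m²) = 8.569 m

Δh ≈ 8.57 m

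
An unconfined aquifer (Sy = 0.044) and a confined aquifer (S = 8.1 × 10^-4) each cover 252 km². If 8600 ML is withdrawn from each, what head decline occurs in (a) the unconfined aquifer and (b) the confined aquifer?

A = 252 km² = 2.52 × 10^8 m²
ΔV = 8600 ML = 8.6 × 10^6 m³
Unconfined: Δh_u = ΔV/(Sy·A) = 8.6 × 10^6/(0.044 × 2.52 × 10^8) = 0.7756 m
Confined: Δh_c = ΔV/(S·A) = 8.6 × 10^6/(8.1 × 10^-4 × 2.52 × 10^8) = 42.13 m

Δh_u ≈ 0.776 m; Δh_c ≈ 42.1 m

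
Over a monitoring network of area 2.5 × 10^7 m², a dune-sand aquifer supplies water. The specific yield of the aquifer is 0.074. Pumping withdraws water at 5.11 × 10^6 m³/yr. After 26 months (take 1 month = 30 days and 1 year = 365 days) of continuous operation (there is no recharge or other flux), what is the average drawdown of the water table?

Q = 5.11 × 10^6 m³/yr = 14000 m³/d
t = 26 months = 780 d
ΔV = Q × t = 14000 m³/d × 780 d = 1.092 × 10^7 m³
Δh = ΔV / (Sy × A) = 1.092 × 10^7 / (0.074 × 2.5 × 10^7) = 5.903 m

Δh ≈ 5.9 m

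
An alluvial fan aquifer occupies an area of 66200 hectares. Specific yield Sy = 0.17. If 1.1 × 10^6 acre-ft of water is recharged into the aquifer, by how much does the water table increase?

A = 66200 hectares = 6.62 × 10^8 m²
ΔV = 1.1 × 10^6 acre-ft = 1.357 × 10^9 m³
Δh = ΔV / (Sy × A) = 1.357 × 10^9 m³ / (0.17 × 6.62 × 10^8 m²) = 12.06 m

Δh ≈ 12.1 m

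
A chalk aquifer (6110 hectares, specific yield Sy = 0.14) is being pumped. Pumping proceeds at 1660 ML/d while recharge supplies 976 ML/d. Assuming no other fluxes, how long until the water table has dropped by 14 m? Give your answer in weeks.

t ≈ 25 weeks

A = 6110 hectares = 6.11 × 10^7 m²
ΔV = Sy × A × Δh = 0.14 × 6.11 × 10^7 × 14 = 1.198 × 10^8 m³
Net withdrawal = 1660 − 976 = 684 ML/d = 6.84 × 10^5 m³/d
t = ΔV / Q = 1.198 × 10^8 m³ / 6.84 × 10^5 m³/d = 175.1 d
t = 175.1 d ≈ 25.01 weeks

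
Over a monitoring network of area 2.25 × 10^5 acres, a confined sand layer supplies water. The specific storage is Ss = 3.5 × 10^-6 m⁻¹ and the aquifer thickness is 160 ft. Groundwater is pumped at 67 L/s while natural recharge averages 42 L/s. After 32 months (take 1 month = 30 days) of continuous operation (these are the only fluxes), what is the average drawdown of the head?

Δh ≈ 13.3 m

b = 160 ft = 48.77 m
S = Ss × b = 3.5 × 10^-6 m⁻¹ × 48.77 m = 1.707 × 10^-4
A = 2.25 × 10^5 acres = 9.105 × 10^8 m²
Net abstraction = 67 − 42 = 25 L/s
Q_net = 25 L/s = 2160 m³/d
t = 32 months = 960 d
ΔV = Q × t = 2160 m³/d × 960 d = 2.074 × 10^6 m³
Δh = ΔV / (S × A) = 2.074 × 10^6 / (1.707 × 10^-4 × 9.105 × 10^8) = 13.34 m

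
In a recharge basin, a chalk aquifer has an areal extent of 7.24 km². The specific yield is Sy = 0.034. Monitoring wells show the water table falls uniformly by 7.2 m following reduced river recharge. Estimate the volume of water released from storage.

A = 7.24 km² = 7.24 × 10^6 m²
ΔV = Sy × A × Δh = 0.034 × 7.24 × 10^6 m² × 7.2 m = 1.772 × 10^6 m³

ΔV ≈ 1.77 × 10^6 m³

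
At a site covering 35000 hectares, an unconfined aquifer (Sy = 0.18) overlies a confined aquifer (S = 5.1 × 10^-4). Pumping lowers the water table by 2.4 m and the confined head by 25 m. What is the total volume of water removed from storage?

ΔV ≈ 1.56 × 10^8 m³

A = 35000 hectares = 3.5 × 10^8 m²
Unconfined: ΔV_u = Sy × A × Δh_u = 0.18 × 3.5 × 10^8 × 2.4 = 1.512 × 10^8 m³
Confined: ΔV_c = S × A × Δh_c = 5.1 × 10^-4 × 3.5 × 10^8 × 25 = 4.463 × 10^6 m³
Total ΔV = 1.512 × 10^8 + 4.463 × 10^6 = 1.557 × 10^8 m³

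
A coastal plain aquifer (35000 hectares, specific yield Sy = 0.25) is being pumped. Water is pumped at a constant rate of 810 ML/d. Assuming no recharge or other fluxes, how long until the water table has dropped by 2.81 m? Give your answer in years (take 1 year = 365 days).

A = 35000 hectares = 3.5 × 10^8 m²
ΔV = Sy × A × Δh = 0.25 × 3.5 × 10^8 × 2.81 = 2.459 × 10^8 m³
Q = 810 ML/d = 8.1 × 10^5 m³/d
t = ΔV / Q = 2.459 × 10^8 m³ / 8.1 × 10^5 m³/d = 303.5 d
t = 303.5 d ≈ 0.8316 years

t ≈ 0.832 years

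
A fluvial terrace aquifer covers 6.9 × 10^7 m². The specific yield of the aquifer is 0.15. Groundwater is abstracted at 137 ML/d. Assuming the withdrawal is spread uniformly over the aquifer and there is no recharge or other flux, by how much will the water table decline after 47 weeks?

Q = 137 ML/d = 1.37 × 10^5 m³/d
t = 47 weeks = 329 d
ΔV = Q × t = 1.37 × 10^5 m³/d × 329 d = 4.507 × 10^7 m³
Δh = ΔV / (Sy × A) = 4.507 × 10^7 / (0.15 × 6.9 × 10^7) = 4.355 m

Δh ≈ 4.35 m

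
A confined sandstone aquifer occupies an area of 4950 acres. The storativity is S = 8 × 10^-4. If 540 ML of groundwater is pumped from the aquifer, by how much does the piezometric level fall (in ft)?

A = 4950 acres = 2.003 × 10^7 m²
ΔV = 540 ML = 5.4 × 10^5 m³
Δh = ΔV / (S × A) = 5.4 × 10^5 m³ / (8 × 10^-4 × 2.003 × 10^7 m²) = 33.7 m
Δh = 33.7 m = 110.6 ft

Δh ≈ 111 ft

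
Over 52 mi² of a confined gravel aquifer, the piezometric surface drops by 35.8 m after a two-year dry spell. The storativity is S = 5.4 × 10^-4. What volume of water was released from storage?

A = 52 mi² = 1.347 × 10^8 m²
ΔV = S × A × Δh = 5.4 × 10^-4 × 1.347 × 10^8 m² × 35.8 m = 2.604 × 10^6 m³

ΔV ≈ 2.6 × 10^6 m³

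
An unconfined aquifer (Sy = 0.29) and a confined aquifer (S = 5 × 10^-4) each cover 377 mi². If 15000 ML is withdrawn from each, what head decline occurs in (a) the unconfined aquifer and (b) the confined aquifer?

A = 377 mi² = 9.764 × 10^8 m²
ΔV = 15000 ML = 1.5 × 10^7 m³
Unconfined: Δh_u = ΔV/(Sy·A) = 1.5 × 10^7/(0.29 × 9.764 × 10^8) = 0.05297 m
Confined: Δh_c = ΔV/(S·A) = 1.5 × 10^7/(5 × 10^-4 × 9.764 × 10^8) = 30.72 m

Δh_u ≈ 0.053 m; Δh_c ≈ 30.7 m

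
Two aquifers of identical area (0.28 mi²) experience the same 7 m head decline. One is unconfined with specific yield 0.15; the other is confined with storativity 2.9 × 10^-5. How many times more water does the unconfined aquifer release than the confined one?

ΔV_u / ΔV_c ≈ 5170

A = 0.28 mi² = 7.252 × 10^5 m²
Unconfined: ΔV_u = Sy × A × Δh = 0.15 × 7.252 × 10^5 × 7 = 7.615 × 10^5 m³
Confined: ΔV_c = S × A × Δh = 2.9 × 10^-5 × 7.252 × 10^5 × 7 = 147.2 m³
Ratio = ΔV_u / ΔV_c = Sy / S = 0.15 / 2.9 × 10^-5 = 5172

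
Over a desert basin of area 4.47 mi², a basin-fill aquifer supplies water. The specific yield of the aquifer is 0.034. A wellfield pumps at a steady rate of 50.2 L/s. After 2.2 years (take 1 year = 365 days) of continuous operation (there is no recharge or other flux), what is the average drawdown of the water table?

Δh ≈ 8.85 m

A = 4.47 mi² = 1.158 × 10^7 m²
Q = 50.2 L/s = 4337 m³/d
t = 2.2 years = 803 d
ΔV = Q × t = 4337 m³/d × 803 d = 3.483 × 10^6 m³
Δh = ΔV / (Sy × A) = 3.483 × 10^6 / (0.034 × 1.158 × 10^7) = 8.848 m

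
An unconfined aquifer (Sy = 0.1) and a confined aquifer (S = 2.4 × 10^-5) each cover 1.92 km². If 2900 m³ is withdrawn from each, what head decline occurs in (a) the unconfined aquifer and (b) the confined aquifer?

Δh_u ≈ 0.0151 m; Δh_c ≈ 62.9 m

A = 1.92 km² = 1.92 × 10^6 m²
Unconfined: Δh_u = ΔV/(Sy·A) = 2900/(0.1 × 1.92 × 10^6) = 0.0151 m
Confined: Δh_c = ΔV/(S·A) = 2900/(2.4 × 10^-5 × 1.92 × 10^6) = 62.93 m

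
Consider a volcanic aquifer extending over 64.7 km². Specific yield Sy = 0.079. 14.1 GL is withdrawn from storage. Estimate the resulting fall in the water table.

Δh ≈ 2.76 m

A = 64.7 km² = 6.47 × 10^7 m²
ΔV = 14.1 GL = 1.41 × 10^7 m³
Δh = ΔV / (Sy × A) = 1.41 × 10^7 m³ / (0.079 × 6.47 × 10^7 m²) = 2.759 m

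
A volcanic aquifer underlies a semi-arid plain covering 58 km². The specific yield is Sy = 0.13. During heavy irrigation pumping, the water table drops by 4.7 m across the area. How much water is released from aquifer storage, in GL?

ΔV ≈ 35.4 GL

A = 58 km² = 5.8 × 10^7 m²
ΔV = Sy × A × Δh = 0.13 × 5.8 × 10^7 m² × 4.7 m = 3.544 × 10^7 m³
ΔV = 3.544 × 10^7 m³ = 35.44 GL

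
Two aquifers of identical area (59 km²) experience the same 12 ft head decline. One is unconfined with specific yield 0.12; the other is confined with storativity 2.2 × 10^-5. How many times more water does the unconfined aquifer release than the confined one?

ΔV_u / ΔV_c ≈ 5450

A = 59 km² = 5.9 × 10^7 m²
Δh = 12 ft = 3.658 m
Unconfined: ΔV_u = Sy × A × Δh = 0.12 × 5.9 × 10^7 × 3.658 = 2.59 × 10^7 m³
Confined: ΔV_c = S × A × Δh = 2.2 × 10^-5 × 5.9 × 10^7 × 3.658 = 4748 m³
Ratio = ΔV_u / ΔV_c = Sy / S = 0.12 / 2.2 × 10^-5 = 5455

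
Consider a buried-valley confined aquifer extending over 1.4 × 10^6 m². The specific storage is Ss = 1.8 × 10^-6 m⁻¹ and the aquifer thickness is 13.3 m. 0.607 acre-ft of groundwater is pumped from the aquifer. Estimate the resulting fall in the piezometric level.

S = Ss × b = 1.8 × 10^-6 m⁻¹ × 13.3 m = 2.394 × 10^-5
ΔV = 0.607 acre-ft = 748.7 m³
Δh = ΔV / (S × A) = 748.7 m³ / (2.394 × 10^-5 × 1.4 × 10^6 m²) = 22.34 m

Δh ≈ 22.3 m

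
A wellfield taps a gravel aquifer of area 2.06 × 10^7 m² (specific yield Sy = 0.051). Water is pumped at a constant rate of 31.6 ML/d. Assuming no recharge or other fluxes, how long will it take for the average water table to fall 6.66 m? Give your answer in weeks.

ΔV = Sy × A × Δh = 0.051 × 2.06 × 10^7 × 6.66 = 6.997 × 10^6 m³
Q = 31.6 ML/d = 31600 m³/d
t = ΔV / Q = 6.997 × 10^6 m³ / 31600 m³/d = 221.4 d
t = 221.4 d ≈ 31.63 weeks

t ≈ 31.6 weeks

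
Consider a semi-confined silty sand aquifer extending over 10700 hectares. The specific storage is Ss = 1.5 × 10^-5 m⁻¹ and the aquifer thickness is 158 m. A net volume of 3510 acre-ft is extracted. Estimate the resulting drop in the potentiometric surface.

S = Ss × b = 1.5 × 10^-5 m⁻¹ × 158 m = 2.37 × 10^-3
A = 10700 hectares = 1.07 × 10^8 m²
ΔV = 3510 acre-ft = 4.33 × 10^6 m³
Δh = ΔV / (S × A) = 4.33 × 10^6 m³ / (0.00237 × 1.07 × 10^8 m²) = 17.07 m

Δh ≈ 17.1 m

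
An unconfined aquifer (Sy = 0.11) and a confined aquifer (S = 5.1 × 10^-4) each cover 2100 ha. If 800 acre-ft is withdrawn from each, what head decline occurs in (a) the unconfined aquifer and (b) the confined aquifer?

A = 2100 ha = 2.1 × 10^7 m²
ΔV = 800 acre-ft = 9.868 × 10^5 m³
Unconfined: Δh_u = ΔV/(Sy·A) = 9.868 × 10^5/(0.11 × 2.1 × 10^7) = 0.4272 m
Confined: Δh_c = ΔV/(S·A) = 9.868 × 10^5/(5.1 × 10^-4 × 2.1 × 10^7) = 92.14 m

Δh_u ≈ 0.427 m; Δh_c ≈ 92.1 m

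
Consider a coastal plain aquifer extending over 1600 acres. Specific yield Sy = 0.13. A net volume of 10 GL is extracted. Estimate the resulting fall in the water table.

Δh ≈ 11.9 m

A = 1600 acres = 6.475 × 10^6 m²
ΔV = 10 GL = 1 × 10^7 m³
Δh = ΔV / (Sy × A) = 1 × 10^7 m³ / (0.13 × 6.475 × 10^6 m²) = 11.88 m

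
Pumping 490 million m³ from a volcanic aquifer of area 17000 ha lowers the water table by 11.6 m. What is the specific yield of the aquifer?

A = 17000 ha = 1.7 × 10^8 m²
ΔV = 490 million m³ = 4.9 × 10^8 m³
Sy = ΔV / (A × Δh) = 4.9 × 10^8 m³ / (1.7 × 10^8 m² × 11.6 m) = 0.2485

Sy ≈ 0.25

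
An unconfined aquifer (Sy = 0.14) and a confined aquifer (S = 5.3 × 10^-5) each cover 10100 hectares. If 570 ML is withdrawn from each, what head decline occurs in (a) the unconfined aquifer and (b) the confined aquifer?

Δh_u ≈ 0.0403 m; Δh_c ≈ 106 m

A = 10100 hectares = 1.01 × 10^8 m²
ΔV = 570 ML = 5.7 × 10^5 m³
Unconfined: Δh_u = ΔV/(Sy·A) = 5.7 × 10^5/(0.14 × 1.01 × 10^8) = 0.04031 m
Confined: Δh_c = ΔV/(S·A) = 5.7 × 10^5/(5.3 × 10^-5 × 1.01 × 10^8) = 106.5 m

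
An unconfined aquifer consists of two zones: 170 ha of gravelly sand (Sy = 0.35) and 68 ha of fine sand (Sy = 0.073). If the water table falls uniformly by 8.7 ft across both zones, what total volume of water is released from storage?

A₁ = 170 ha = 1.7 × 10^6 m²; A₂ = 68 ha = 6.8 × 10^5 m²
Δh = 8.7 ft = 2.652 m
ΔV₁ = 0.35 × 1.7 × 10^6 × 2.652 = 1.578 × 10^6 m³
ΔV₂ = 0.073 × 6.8 × 10^5 × 2.652 = 1.316 × 10^5 m³
ΔV = ΔV₁ + ΔV₂ = 1.709 × 10^6 m³

ΔV ≈ 1.71 × 10^6 m³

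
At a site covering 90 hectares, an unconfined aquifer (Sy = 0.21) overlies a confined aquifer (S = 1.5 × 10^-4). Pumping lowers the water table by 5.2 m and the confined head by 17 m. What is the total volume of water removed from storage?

A = 90 hectares = 9 × 10^5 m²
Unconfined: ΔV_u = Sy × A × Δh_u = 0.21 × 9 × 10^5 × 5.2 = 9.828 × 10^5 m³
Confined: ΔV_c = S × A × Δh_c = 1.5 × 10^-4 × 9 × 10^5 × 17 = 2295 m³
Total ΔV = 9.828 × 10^5 + 2295 = 9.851 × 10^5 m³

ΔV ≈ 9.85 × 10^5 m³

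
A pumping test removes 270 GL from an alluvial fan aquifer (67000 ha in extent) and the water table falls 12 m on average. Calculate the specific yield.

A = 67000 ha = 6.7 × 10^8 m²
ΔV = 270 GL = 2.7 × 10^8 m³
Sy = ΔV / (A × Δh) = 2.7 × 10^8 m³ / (6.7 × 10^8 m² × 12 m) = 0.03358

Sy ≈ 0.034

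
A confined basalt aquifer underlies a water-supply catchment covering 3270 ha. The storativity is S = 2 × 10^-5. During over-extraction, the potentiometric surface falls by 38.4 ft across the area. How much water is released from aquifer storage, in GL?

ΔV ≈ 0.00765 GL

A = 3270 ha = 3.27 × 10^7 m²
Δh = 38.4 ft = 11.7 m
ΔV = S × A × Δh = 2 × 10^-5 × 3.27 × 10^7 m² × 11.7 m = 7655 m³
ΔV = 7655 m³ = 0.007655 GL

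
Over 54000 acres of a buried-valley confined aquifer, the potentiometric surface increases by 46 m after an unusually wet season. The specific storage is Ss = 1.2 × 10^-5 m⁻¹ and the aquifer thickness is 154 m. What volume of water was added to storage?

ΔV ≈ 1.86 × 10^7 m³

S = Ss × b = 1.2 × 10^-5 m⁻¹ × 154 m = 1.848 × 10^-3
A = 54000 acres = 2.185 × 10^8 m²
ΔV = S × A × Δh = 0.001848 × 2.185 × 10^8 m² × 46 m = 1.858 × 10^7 m³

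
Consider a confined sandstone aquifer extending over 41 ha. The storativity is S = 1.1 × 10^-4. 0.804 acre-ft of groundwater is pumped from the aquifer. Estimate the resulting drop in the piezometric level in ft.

Δh ≈ 72.1 ft

A = 41 ha = 4.1 × 10^5 m²
ΔV = 0.804 acre-ft = 991.7 m³
Δh = ΔV / (S × A) = 991.7 m³ / (1.1 × 10^-4 × 4.1 × 10^5 m²) = 21.99 m
Δh = 21.99 m = 72.14 ft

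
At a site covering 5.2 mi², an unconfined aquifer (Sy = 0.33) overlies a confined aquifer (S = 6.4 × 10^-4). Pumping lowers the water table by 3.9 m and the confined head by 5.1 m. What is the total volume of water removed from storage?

ΔV ≈ 1.74 × 10^7 m³

A = 5.2 mi² = 1.347 × 10^7 m²
Unconfined: ΔV_u = Sy × A × Δh_u = 0.33 × 1.347 × 10^7 × 3.9 = 1.733 × 10^7 m³
Confined: ΔV_c = S × A × Δh_c = 6.4 × 10^-4 × 1.347 × 10^7 × 5.1 = 43960 m³
Total ΔV = 1.733 × 10^7 + 43960 = 1.738 × 10^7 m³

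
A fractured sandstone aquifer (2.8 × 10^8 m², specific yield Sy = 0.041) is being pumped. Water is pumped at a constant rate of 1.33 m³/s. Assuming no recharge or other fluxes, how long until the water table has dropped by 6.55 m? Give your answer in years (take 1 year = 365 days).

t ≈ 1.79 years

ΔV = Sy × A × Δh = 0.041 × 2.8 × 10^8 × 6.55 = 7.519 × 10^7 m³
Q = 1.33 m³/s = 1.149 × 10^5 m³/d
t = ΔV / Q = 7.519 × 10^7 m³ / 1.149 × 10^5 m³/d = 654.4 d
t = 654.4 d ≈ 1.793 years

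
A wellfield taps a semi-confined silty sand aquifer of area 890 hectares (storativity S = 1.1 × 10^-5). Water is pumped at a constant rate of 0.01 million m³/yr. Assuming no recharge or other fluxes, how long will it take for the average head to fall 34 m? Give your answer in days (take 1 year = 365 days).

A = 890 hectares = 8.9 × 10^6 m²
ΔV = S × A × Δh = 1.1 × 10^-5 × 8.9 × 10^6 × 34 = 3329 m³
Q = 0.01 million m³/yr = 27.4 m³/d
t = ΔV / Q = 3329 m³ / 27.4 m³/d = 121.5 d

t ≈ 121 days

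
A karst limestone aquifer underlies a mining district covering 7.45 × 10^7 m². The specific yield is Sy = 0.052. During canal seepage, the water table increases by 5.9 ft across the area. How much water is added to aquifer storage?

ΔV ≈ 6.97 × 10^6 m³

Δh = 5.9 ft = 1.798 m
ΔV = Sy × A × Δh = 0.052 × 7.45 × 10^7 m² × 1.798 m = 6.967 × 10^6 m³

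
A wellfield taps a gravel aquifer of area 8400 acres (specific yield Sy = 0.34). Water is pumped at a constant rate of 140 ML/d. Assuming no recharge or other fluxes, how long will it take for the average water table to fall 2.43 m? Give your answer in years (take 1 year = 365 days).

A = 8400 acres = 3.399 × 10^7 m²
ΔV = Sy × A × Δh = 0.34 × 3.399 × 10^7 × 2.43 = 2.809 × 10^7 m³
Q = 140 ML/d = 1.4 × 10^5 m³/d
t = ΔV / Q = 2.809 × 10^7 m³ / 1.4 × 10^5 m³/d = 200.6 d
t = 200.6 d ≈ 0.5496 years

t ≈ 0.55 years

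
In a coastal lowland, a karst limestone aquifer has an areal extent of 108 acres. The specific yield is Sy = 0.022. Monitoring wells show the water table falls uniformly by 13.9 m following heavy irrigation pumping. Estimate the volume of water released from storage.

ΔV ≈ 1.34 × 10^5 m³

A = 108 acres = 4.371 × 10^5 m²
ΔV = Sy × A × Δh = 0.022 × 4.371 × 10^5 m² × 13.9 m = 1.337 × 10^5 m³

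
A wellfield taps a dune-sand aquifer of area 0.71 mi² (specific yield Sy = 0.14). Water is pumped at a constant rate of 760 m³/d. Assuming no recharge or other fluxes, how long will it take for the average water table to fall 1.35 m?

t ≈ 457 days

A = 0.71 mi² = 1.839 × 10^6 m²
ΔV = Sy × A × Δh = 0.14 × 1.839 × 10^6 × 1.35 = 3.476 × 10^5 m³
t = ΔV / Q = 3.476 × 10^5 m³ / 760 m³/d = 457.3 d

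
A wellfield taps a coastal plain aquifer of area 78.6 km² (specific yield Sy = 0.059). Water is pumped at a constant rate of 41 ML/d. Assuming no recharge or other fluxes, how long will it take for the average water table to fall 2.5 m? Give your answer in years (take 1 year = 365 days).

A = 78.6 km² = 7.86 × 10^7 m²
ΔV = Sy × A × Δh = 0.059 × 7.86 × 10^7 × 2.5 = 1.159 × 10^7 m³
Q = 41 ML/d = 41000 m³/d
t = ΔV / Q = 1.159 × 10^7 m³ / 41000 m³/d = 282.8 d
t = 282.8 d ≈ 0.7747 years

t ≈ 0.775 years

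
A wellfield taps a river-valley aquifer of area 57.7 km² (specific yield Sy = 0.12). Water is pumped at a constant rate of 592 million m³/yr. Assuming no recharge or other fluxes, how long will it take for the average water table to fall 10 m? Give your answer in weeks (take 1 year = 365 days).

A = 57.7 km² = 5.77 × 10^7 m²
ΔV = Sy × A × Δh = 0.12 × 5.77 × 10^7 × 10 = 6.924 × 10^7 m³
Q = 592 million m³/yr = 1.622 × 10^6 m³/d
t = ΔV / Q = 6.924 × 10^7 m³ / 1.622 × 10^6 m³/d = 42.69 d
t = 42.69 d ≈ 6.099 weeks

t ≈ 6.1 weeks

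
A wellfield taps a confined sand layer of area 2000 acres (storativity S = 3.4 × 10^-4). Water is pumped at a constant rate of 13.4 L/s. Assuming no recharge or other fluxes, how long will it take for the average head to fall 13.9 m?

A = 2000 acres = 8.094 × 10^6 m²
ΔV = S × A × Δh = 3.4 × 10^-4 × 8.094 × 10^6 × 13.9 = 38250 m³
Q = 13.4 L/s = 1158 m³/d
t = ΔV / Q = 38250 m³ / 1158 m³/d = 33.04 d

t ≈ 33 days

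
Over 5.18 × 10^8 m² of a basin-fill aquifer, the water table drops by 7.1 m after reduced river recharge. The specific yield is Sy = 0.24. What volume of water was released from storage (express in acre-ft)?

ΔV ≈ 7.16 × 10^5 acre-ft

ΔV = Sy × A × Δh = 0.24 × 5.18 × 10^8 m² × 7.1 m = 8.827 × 10^8 m³
ΔV = 8.827 × 10^8 m³ = 7.156 × 10^5 acre-ft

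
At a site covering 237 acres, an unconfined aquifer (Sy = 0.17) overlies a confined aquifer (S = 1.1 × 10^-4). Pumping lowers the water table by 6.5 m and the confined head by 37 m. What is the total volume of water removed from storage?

A = 237 acres = 9.591 × 10^5 m²
Unconfined: ΔV_u = Sy × A × Δh_u = 0.17 × 9.591 × 10^5 × 6.5 = 1.06 × 10^6 m³
Confined: ΔV_c = S × A × Δh_c = 1.1 × 10^-4 × 9.591 × 10^5 × 37 = 3904 m³
Total ΔV = 1.06 × 10^6 + 3904 = 1.064 × 10^6 m³

ΔV ≈ 1.06 × 10^6 m³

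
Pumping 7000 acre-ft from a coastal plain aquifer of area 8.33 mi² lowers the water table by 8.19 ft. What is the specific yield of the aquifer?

Sy ≈ 0.16

A = 8.33 mi² = 2.157 × 10^7 m²
Δh = 8.19 ft = 2.496 m
ΔV = 7000 acre-ft = 8.634 × 10^6 m³
Sy = ΔV / (A × Δh) = 8.634 × 10^6 m³ / (2.157 × 10^7 m² × 2.496 m) = 0.1603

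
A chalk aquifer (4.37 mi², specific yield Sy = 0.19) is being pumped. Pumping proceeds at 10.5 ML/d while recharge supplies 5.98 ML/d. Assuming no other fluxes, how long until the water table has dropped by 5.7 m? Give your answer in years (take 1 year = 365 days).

A = 4.37 mi² = 1.132 × 10^7 m²
ΔV = Sy × A × Δh = 0.19 × 1.132 × 10^7 × 5.7 = 1.226 × 10^7 m³
Net withdrawal = 10.5 − 5.98 = 4.52 ML/d = 4520 m³/d
t = ΔV / Q = 1.226 × 10^7 m³ / 4520 m³/d = 2712 d
t = 2712 d ≈ 7.43 years

t ≈ 7.43 years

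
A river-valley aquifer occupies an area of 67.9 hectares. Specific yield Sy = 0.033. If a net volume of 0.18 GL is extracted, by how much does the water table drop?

Δh ≈ 8.03 m

A = 67.9 hectares = 6.79 × 10^5 m²
ΔV = 0.18 GL = 1.8 × 10^5 m³
Δh = ΔV / (Sy × A) = 1.8 × 10^5 m³ / (0.033 × 6.79 × 10^5 m²) = 8.033 m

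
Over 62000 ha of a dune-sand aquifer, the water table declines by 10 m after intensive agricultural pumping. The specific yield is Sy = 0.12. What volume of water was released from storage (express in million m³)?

A = 62000 ha = 6.2 × 10^8 m²
ΔV = Sy × A × Δh = 0.12 × 6.2 × 10^8 m² × 10 m = 7.44 × 10^8 m³
ΔV = 7.44 × 10^8 m³ = 744 million m³

ΔV ≈ 744 million m³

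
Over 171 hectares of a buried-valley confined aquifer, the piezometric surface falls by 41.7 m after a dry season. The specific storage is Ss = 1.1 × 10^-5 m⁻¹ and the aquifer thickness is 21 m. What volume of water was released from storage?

ΔV ≈ 16500 m³

S = Ss × b = 1.1 × 10^-5 m⁻¹ × 21 m = 2.31 × 10^-4
A = 171 hectares = 1.71 × 10^6 m²
ΔV = S × A × Δh = 2.31 × 10^-4 × 1.71 × 10^6 m² × 41.7 m = 16470 m³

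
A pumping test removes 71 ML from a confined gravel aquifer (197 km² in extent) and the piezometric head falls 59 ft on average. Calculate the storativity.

A = 197 km² = 1.97 × 10^8 m²
Δh = 59 ft = 17.98 m
ΔV = 71 ML = 71000 m³
S = ΔV / (A × Δh) = 71000 m³ / (1.97 × 10^8 m² × 17.98 m) = 2.004 × 10^-5

S ≈ 2 × 10^-5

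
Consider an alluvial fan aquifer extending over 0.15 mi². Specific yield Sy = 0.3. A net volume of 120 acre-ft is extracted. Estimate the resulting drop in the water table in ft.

A = 0.15 mi² = 3.885 × 10^5 m²
ΔV = 120 acre-ft = 1.48 × 10^5 m³
Δh = ΔV / (Sy × A) = 1.48 × 10^5 m³ / (0.3 × 3.885 × 10^5 m²) = 1.27 m
Δh = 1.27 m = 4.167 ft

Δh ≈ 4.17 ft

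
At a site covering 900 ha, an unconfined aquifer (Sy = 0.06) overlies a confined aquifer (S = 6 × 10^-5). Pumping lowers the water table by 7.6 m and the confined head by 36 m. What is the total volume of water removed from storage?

ΔV ≈ 4.12 × 10^6 m³

A = 900 ha = 9 × 10^6 m²
Unconfined: ΔV_u = Sy × A × Δh_u = 0.06 × 9 × 10^6 × 7.6 = 4.104 × 10^6 m³
Confined: ΔV_c = S × A × Δh_c = 6 × 10^-5 × 9 × 10^6 × 36 = 19440 m³
Total ΔV = 4.104 × 10^6 + 19440 = 4.123 × 10^6 m³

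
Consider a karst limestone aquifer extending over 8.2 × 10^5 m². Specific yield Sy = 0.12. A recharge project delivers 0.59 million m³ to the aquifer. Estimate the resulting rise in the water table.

Δh ≈ 6 m

ΔV = 0.59 million m³ = 5.9 × 10^5 m³
Δh = ΔV / (Sy × A) = 5.9 × 10^5 m³ / (0.12 × 8.2 × 10^5 m²) = 5.996 m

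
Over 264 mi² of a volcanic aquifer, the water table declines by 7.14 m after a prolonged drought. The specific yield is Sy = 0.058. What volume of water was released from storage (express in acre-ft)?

A = 264 mi² = 6.838 × 10^8 m²
ΔV = Sy × A × Δh = 0.058 × 6.838 × 10^8 m² × 7.14 m = 2.832 × 10^8 m³
ΔV = 2.832 × 10^8 m³ = 2.296 × 10^5 acre-ft

ΔV ≈ 2.3 × 10^5 acre-ft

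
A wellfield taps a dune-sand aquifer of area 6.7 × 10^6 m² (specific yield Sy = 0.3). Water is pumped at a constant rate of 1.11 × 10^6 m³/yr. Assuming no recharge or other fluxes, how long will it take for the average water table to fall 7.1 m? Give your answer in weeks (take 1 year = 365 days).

ΔV = Sy × A × Δh = 0.3 × 6.7 × 10^6 × 7.1 = 1.427 × 10^7 m³
Q = 1.11 × 10^6 m³/yr = 3041 m³/d
t = ΔV / Q = 1.427 × 10^7 m³ / 3041 m³/d = 4693 d
t = 4693 d ≈ 670.4 weeks

t ≈ 670 weeks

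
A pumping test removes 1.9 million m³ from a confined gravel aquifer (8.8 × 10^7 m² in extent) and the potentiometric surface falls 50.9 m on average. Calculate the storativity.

S ≈ 4.2 × 10^-4

ΔV = 1.9 million m³ = 1.9 × 10^6 m³
S = ΔV / (A × Δh) = 1.9 × 10^6 m³ / (8.8 × 10^7 m² × 50.9 m) = 4.242 × 10^-4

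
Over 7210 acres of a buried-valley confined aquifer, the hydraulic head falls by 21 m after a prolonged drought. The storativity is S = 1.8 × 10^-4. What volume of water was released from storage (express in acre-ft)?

ΔV ≈ 89.4 acre-ft

A = 7210 acres = 2.918 × 10^7 m²
ΔV = S × A × Δh = 1.8 × 10^-4 × 2.918 × 10^7 m² × 21 m = 1.103 × 10^5 m³
ΔV = 1.103 × 10^5 m³ = 89.42 acre-ft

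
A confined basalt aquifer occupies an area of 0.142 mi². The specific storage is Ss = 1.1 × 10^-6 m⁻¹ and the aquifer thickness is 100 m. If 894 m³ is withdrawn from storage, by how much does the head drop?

Δh ≈ 22.1 m

S = Ss × b = 1.1 × 10^-6 m⁻¹ × 100 m = 1.1 × 10^-4
A = 0.142 mi² = 3.678 × 10^5 m²
Δh = ΔV / (S × A) = 894 m³ / (1.1 × 10^-4 × 3.678 × 10^5 m²) = 22.1 m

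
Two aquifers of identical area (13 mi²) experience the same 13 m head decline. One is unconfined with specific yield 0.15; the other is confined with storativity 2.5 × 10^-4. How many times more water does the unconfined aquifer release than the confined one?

A = 13 mi² = 3.367 × 10^7 m²
Unconfined: ΔV_u = Sy × A × Δh = 0.15 × 3.367 × 10^7 × 13 = 6.566 × 10^7 m³
Confined: ΔV_c = S × A × Δh = 2.5 × 10^-4 × 3.367 × 10^7 × 13 = 1.094 × 10^5 m³
Ratio = ΔV_u / ΔV_c = Sy / S = 0.15 / 2.5 × 10^-4 = 600

ΔV_u / ΔV_c ≈ 600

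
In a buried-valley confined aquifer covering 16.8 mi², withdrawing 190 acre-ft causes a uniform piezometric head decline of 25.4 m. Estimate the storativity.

S ≈ 2.1 × 10^-4

A = 16.8 mi² = 4.351 × 10^7 m²
ΔV = 190 acre-ft = 2.344 × 10^5 m³
S = ΔV / (A × Δh) = 2.344 × 10^5 m³ / (4.351 × 10^7 m² × 25.4 m) = 2.121 × 10^-4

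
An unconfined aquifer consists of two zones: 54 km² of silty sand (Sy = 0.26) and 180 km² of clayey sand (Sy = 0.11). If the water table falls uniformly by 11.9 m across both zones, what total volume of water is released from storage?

A₁ = 54 km² = 5.4 × 10^7 m²; A₂ = 180 km² = 1.8 × 10^8 m²
ΔV₁ = 0.26 × 5.4 × 10^7 × 11.9 = 1.671 × 10^8 m³
ΔV₂ = 0.11 × 1.8 × 10^8 × 11.9 = 2.356 × 10^8 m³
ΔV = ΔV₁ + ΔV₂ = 4.027 × 10^8 m³

ΔV ≈ 4.03 × 10^8 m³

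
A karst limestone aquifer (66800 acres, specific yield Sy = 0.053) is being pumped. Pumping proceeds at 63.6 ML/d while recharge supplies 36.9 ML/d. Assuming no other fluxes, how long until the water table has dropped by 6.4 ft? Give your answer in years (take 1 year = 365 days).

A = 66800 acres = 2.703 × 10^8 m²
Δh = 6.4 ft = 1.951 m
ΔV = Sy × A × Δh = 0.053 × 2.703 × 10^8 × 1.951 = 2.795 × 10^7 m³
Net withdrawal = 63.6 − 36.9 = 26.7 ML/d = 26700 m³/d
t = ΔV / Q = 2.795 × 10^7 m³ / 26700 m³/d = 1047 d
t = 1047 d ≈ 2.868 years

t ≈ 2.87 years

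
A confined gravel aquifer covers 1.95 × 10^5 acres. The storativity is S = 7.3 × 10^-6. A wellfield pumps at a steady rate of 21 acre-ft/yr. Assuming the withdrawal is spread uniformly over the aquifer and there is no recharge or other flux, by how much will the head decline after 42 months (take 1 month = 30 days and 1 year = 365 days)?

A = 1.95 × 10^5 acres = 7.891 × 10^8 m²
Q = 21 acre-ft/yr = 70.97 m³/d
t = 42 months = 1260 d
ΔV = Q × t = 70.97 m³/d × 1260 d = 89420 m³
Δh = ΔV / (S × A) = 89420 / (7.3 × 10^-6 × 7.891 × 10^8) = 15.52 m

Δh ≈ 15.5 m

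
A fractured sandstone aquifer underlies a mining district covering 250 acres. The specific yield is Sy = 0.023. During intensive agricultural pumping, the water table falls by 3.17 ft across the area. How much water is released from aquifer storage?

ΔV ≈ 22500 m³

A = 250 acres = 1.012 × 10^6 m²
Δh = 3.17 ft = 0.9662 m
ΔV = Sy × A × Δh = 0.023 × 1.012 × 10^6 m² × 0.9662 m = 22480 m³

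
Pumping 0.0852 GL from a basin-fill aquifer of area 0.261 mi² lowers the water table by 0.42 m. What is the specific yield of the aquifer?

A = 0.261 mi² = 6.76 × 10^5 m²
ΔV = 0.0852 GL = 85200 m³
Sy = ΔV / (A × Δh) = 85200 m³ / (6.76 × 10^5 m² × 0.42 m) = 0.3001

Sy ≈ 0.3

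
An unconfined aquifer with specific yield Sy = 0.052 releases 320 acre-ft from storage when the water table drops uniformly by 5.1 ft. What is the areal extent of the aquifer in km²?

A ≈ 4.88 km²

Δh = 5.1 ft = 1.554 m
ΔV = 320 acre-ft = 3.947 × 10^5 m³
A = ΔV / (Sy × Δh) = 3.947 × 10^5 / (0.052 × 1.554) = 4.883 × 10^6 m²
A = 4.883 × 10^6 m² = 4.883 km²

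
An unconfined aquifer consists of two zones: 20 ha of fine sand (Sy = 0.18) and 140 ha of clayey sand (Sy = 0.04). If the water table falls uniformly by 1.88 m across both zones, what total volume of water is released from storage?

A₁ = 20 ha = 2 × 10^5 m²; A₂ = 140 ha = 1.4 × 10^6 m²
ΔV₁ = 0.18 × 2 × 10^5 × 1.88 = 67680 m³
ΔV₂ = 0.04 × 1.4 × 10^6 × 1.88 = 1.053 × 10^5 m³
ΔV = ΔV₁ + ΔV₂ = 1.73 × 10^5 m³

ΔV ≈ 1.73 × 10^5 m³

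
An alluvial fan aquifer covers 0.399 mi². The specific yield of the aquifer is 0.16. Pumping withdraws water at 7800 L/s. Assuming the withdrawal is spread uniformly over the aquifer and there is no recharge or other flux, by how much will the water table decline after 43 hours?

A = 0.399 mi² = 1.033 × 10^6 m²
Q = 7800 L/s = 6.739 × 10^5 m³/d
t = 43 hours = 1.792 d
ΔV = Q × t = 6.739 × 10^5 m³/d × 1.792 d = 1.207 × 10^6 m³
Δh = ΔV / (Sy × A) = 1.207 × 10^6 / (0.16 × 1.033 × 10^6) = 7.303 m

Δh ≈ 7.3 m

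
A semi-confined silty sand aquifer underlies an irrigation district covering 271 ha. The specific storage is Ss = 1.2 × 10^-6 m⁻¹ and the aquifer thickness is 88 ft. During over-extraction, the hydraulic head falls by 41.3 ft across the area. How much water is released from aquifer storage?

b = 88 ft = 26.82 m
S = Ss × b = 1.2 × 10^-6 m⁻¹ × 26.82 m = 3.219 × 10^-5
A = 271 ha = 2.71 × 10^6 m²
Δh = 41.3 ft = 12.59 m
ΔV = S × A × Δh = 3.219 × 10^-5 × 2.71 × 10^6 m² × 12.59 m = 1098 m³

ΔV ≈ 1100 m³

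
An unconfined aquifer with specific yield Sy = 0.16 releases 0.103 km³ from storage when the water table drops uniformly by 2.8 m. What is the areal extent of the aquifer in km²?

A ≈ 230 km²

ΔV = 0.103 km³ = 1.03 × 10^8 m³
A = ΔV / (Sy × Δh) = 1.03 × 10^8 / (0.16 × 2.8) = 2.299 × 10^8 m²
A = 2.299 × 10^8 m² = 229.9 km²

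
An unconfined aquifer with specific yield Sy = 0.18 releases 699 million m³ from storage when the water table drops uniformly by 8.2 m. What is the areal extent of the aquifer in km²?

ΔV = 699 million m³ = 6.99 × 10^8 m³
A = ΔV / (Sy × Δh) = 6.99 × 10^8 / (0.18 × 8.2) = 4.736 × 10^8 m²
A = 4.736 × 10^8 m² = 473.6 km²

A ≈ 474 km²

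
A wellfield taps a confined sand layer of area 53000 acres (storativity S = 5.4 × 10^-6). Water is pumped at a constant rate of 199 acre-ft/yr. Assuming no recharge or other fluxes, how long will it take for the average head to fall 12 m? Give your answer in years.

A = 53000 acres = 2.145 × 10^8 m²
ΔV = S × A × Δh = 5.4 × 10^-6 × 2.145 × 10^8 × 12 = 13900 m³
Q = 199 acre-ft/yr = 672.5 m³/d
t = ΔV / Q = 13900 m³ / 672.5 m³/d = 20.67 d
t = 20.67 d ≈ 0.05662 years

t ≈ 0.0566 years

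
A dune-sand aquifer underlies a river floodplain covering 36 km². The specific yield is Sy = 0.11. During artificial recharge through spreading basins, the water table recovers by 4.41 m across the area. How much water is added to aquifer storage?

A = 36 km² = 3.6 × 10^7 m²
ΔV = Sy × A × Δh = 0.11 × 3.6 × 10^7 m² × 4.41 m = 1.746 × 10^7 m³

ΔV ≈ 1.75 × 10^7 m³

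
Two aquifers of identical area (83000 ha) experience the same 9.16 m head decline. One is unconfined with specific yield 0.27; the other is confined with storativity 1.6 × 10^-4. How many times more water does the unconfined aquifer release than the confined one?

A = 83000 ha = 8.3 × 10^8 m²
Unconfined: ΔV_u = Sy × A × Δh = 0.27 × 8.3 × 10^8 × 9.16 = 2.053 × 10^9 m³
Confined: ΔV_c = S × A × Δh = 1.6 × 10^-4 × 8.3 × 10^8 × 9.16 = 1.216 × 10^6 m³
Ratio = ΔV_u / ΔV_c = Sy / S = 0.27 / 1.6 × 10^-4 = 1688

ΔV_u / ΔV_c ≈ 1690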